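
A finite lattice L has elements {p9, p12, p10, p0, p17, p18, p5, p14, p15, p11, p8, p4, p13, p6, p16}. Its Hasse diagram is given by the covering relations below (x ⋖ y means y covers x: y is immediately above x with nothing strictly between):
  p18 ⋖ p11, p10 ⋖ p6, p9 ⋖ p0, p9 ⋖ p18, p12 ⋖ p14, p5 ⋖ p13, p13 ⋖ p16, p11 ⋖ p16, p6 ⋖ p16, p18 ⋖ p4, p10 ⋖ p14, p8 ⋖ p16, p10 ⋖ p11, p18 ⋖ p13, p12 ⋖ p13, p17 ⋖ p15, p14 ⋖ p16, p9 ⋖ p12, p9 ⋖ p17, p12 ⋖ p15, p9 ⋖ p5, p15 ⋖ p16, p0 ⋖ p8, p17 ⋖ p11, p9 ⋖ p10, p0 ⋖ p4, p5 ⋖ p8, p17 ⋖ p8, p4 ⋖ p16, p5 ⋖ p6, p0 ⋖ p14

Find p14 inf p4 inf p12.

Common lower bounds of {p14, p4, p12}: p9.
The greatest among these is p9.

p9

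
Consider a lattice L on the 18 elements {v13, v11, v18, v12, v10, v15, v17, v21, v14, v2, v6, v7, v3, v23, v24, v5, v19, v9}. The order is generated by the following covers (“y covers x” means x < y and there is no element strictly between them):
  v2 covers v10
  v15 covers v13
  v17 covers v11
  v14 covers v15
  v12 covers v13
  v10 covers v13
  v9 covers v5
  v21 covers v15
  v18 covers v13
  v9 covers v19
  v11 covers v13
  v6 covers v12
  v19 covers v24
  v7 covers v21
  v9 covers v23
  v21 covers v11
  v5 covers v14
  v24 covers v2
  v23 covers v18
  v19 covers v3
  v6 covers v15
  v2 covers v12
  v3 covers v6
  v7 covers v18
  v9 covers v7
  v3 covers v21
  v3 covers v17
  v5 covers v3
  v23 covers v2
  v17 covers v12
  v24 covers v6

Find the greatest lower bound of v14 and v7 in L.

Common lower bounds of {v14, v7}: v13, v15.
The greatest among these is v15.

v15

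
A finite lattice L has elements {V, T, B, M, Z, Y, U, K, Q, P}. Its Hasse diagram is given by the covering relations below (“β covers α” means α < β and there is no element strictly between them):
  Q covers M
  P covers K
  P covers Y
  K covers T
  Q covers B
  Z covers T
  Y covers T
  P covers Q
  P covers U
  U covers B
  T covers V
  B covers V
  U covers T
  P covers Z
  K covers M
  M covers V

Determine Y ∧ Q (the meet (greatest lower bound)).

V

Common lower bounds of {Y, Q}: V.
The greatest among these is V.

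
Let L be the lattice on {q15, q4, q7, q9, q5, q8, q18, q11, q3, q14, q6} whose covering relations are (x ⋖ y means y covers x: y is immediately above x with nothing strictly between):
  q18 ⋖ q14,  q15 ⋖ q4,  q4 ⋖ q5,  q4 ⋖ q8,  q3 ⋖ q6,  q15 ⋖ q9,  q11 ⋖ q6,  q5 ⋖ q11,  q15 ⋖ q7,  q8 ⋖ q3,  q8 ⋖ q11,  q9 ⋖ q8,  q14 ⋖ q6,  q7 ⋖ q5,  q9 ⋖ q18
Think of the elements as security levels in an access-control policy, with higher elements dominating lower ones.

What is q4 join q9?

Common upper bounds of {q4, q9}: q11, q3, q6, q8.
The least among these is q8.

q8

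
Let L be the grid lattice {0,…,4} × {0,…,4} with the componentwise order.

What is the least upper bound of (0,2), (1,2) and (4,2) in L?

(4,2)

In a product of chains, the join is componentwise max, giving (4,2).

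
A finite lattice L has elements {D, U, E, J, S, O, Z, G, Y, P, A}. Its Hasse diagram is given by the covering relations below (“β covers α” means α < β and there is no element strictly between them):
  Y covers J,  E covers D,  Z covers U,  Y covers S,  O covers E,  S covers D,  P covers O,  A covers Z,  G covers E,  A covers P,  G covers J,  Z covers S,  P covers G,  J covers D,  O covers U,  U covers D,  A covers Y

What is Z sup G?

A

Common upper bounds of {Z, G}: A.
The least among these is A.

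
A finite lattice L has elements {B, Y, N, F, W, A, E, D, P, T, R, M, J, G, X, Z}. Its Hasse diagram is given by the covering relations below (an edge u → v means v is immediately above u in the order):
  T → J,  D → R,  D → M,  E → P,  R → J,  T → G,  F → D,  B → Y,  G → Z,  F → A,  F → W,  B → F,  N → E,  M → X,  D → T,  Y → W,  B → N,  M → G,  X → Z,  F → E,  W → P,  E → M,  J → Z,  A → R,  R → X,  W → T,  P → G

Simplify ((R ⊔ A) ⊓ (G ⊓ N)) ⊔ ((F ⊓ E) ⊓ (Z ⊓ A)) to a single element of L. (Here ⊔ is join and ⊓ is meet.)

R ∨ A = R
G ∧ N = N
R ∧ N = B
F ∧ E = F
Z ∧ A = A
F ∧ A = F
B ∨ F = F

F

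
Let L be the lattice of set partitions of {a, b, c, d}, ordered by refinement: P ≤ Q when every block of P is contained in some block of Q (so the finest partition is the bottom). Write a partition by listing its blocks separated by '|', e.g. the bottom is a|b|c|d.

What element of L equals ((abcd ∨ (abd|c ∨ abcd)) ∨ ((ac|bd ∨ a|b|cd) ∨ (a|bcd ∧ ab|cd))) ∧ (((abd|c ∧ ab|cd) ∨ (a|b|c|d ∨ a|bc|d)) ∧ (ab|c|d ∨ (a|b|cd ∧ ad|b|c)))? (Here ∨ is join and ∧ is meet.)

ab|c|d

abd|c ∨ abcd = abcd
abcd ∨ abcd = abcd
ac|bd ∨ a|b|cd = abcd
a|bcd ∧ ab|cd = a|b|cd
abcd ∨ a|b|cd = abcd
abcd ∨ abcd = abcd
abd|c ∧ ab|cd = ab|c|d
a|b|c|d ∨ a|bc|d = a|bc|d
ab|c|d ∨ a|bc|d = abc|d
a|b|cd ∧ ad|b|c = a|b|c|d
ab|c|d ∨ a|b|c|d = ab|c|d
abc|d ∧ ab|c|d = ab|c|d
abcd ∧ ab|c|d = ab|c|d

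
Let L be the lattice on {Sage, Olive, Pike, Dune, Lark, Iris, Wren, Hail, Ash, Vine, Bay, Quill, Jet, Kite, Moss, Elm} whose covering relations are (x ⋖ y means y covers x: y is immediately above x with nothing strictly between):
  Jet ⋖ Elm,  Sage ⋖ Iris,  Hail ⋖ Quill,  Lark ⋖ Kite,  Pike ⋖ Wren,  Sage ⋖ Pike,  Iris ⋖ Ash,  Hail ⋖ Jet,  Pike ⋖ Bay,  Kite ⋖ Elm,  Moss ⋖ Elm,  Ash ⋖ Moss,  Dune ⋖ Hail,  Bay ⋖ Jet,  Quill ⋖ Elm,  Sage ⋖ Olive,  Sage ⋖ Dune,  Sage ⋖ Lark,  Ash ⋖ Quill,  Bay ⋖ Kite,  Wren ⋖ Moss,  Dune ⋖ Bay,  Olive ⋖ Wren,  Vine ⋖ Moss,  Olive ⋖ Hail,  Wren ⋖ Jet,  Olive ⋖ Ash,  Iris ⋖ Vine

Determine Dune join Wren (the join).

Common upper bounds of {Dune, Wren}: Elm, Jet.
The least among these is Jet.

Jet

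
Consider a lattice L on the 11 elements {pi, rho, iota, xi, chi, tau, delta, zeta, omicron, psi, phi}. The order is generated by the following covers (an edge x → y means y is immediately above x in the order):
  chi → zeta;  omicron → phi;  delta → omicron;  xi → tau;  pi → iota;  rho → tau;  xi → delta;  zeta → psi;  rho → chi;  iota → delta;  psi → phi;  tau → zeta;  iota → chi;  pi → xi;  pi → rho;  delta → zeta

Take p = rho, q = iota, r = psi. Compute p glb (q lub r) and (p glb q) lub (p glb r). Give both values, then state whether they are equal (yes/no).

q lub r = psi, so p glb (q lub r) = rho glb psi = rho.
p glb q = pi and p glb r = rho, so (p glb q) lub (p glb r) = pi lub rho = rho.
Equal: yes.

rho; rho; yes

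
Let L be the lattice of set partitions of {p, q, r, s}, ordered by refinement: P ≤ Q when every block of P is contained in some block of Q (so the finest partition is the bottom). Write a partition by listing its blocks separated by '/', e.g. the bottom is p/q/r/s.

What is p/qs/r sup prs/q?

The join of p/qs/r and prs/q merges any blocks that overlap across the partitions, giving pqrs.

pqrs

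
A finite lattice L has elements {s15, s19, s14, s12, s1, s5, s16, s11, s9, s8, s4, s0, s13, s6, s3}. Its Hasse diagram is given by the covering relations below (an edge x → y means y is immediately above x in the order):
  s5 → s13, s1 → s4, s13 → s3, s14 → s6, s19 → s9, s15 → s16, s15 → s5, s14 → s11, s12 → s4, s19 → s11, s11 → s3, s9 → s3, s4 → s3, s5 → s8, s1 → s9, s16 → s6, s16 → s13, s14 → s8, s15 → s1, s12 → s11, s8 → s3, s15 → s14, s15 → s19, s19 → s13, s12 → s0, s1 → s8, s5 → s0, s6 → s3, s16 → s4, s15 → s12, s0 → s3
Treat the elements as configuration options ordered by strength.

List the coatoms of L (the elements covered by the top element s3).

The coatoms are exactly the elements covered by s3: s0, s11, s13, s4, s6, s8, s9.

s0, s11, s13, s4, s6, s8, s9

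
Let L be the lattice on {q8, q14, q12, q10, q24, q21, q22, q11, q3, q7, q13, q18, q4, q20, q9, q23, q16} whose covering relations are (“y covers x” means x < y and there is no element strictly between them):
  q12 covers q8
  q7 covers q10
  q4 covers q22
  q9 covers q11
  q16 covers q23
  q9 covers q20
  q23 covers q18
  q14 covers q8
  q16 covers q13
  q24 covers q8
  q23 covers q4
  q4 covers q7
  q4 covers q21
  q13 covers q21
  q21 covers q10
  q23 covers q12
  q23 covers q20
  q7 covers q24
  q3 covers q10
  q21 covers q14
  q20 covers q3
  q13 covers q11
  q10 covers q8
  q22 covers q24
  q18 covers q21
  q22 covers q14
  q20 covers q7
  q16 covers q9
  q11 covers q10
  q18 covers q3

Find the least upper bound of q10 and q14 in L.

q21

Common upper bounds of {q10, q14}: q13, q16, q18, q21, q23, q4.
The least among these is q21.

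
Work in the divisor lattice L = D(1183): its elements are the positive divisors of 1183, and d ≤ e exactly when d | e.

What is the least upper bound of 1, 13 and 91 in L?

91

Common upper bounds of {1, 13, 91}: 1183, 91.
The least among these is 91.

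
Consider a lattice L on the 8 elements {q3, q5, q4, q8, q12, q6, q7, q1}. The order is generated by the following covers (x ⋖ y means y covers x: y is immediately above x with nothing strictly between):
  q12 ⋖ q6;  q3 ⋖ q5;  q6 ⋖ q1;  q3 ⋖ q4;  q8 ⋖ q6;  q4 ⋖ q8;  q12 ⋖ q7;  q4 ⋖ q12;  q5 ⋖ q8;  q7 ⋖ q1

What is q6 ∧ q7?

q12

Common lower bounds of {q6, q7}: q12, q3, q4.
The greatest among these is q12.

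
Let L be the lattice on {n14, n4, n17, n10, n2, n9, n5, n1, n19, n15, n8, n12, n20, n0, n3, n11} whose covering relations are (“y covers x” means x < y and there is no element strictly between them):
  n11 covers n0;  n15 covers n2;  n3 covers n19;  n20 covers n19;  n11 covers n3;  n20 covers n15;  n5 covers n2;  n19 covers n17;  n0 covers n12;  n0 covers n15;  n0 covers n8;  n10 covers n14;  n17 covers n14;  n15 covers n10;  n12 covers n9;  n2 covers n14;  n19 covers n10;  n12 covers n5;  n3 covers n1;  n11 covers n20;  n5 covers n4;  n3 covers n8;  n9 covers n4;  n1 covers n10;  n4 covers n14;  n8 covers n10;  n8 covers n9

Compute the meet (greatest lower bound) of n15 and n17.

n14

Common lower bounds of {n15, n17}: n14.
The greatest among these is n14.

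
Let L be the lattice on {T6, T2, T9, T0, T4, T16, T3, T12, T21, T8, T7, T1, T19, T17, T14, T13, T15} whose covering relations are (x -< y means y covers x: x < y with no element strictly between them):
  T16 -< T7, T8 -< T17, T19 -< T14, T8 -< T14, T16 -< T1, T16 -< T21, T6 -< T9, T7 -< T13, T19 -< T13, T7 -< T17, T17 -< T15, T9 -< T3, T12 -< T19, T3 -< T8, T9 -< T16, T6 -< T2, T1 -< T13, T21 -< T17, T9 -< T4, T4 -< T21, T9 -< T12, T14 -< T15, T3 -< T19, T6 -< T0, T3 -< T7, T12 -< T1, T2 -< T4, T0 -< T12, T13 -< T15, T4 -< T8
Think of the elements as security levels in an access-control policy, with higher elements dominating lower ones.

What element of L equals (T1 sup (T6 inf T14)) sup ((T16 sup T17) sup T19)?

T15

T6 ∧ T14 = T6
T1 ∨ T6 = T1
T16 ∨ T17 = T17
T17 ∨ T19 = T15
T1 ∨ T15 = T15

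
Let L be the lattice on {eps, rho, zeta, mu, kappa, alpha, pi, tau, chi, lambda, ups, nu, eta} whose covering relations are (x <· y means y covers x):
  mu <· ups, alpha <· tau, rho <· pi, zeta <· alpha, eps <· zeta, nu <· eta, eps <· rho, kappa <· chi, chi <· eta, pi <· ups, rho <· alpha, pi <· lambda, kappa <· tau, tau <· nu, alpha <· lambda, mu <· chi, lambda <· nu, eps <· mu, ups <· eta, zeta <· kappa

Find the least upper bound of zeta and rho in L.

Common upper bounds of {zeta, rho}: alpha, eta, lambda, nu, tau.
The least among these is alpha.

alpha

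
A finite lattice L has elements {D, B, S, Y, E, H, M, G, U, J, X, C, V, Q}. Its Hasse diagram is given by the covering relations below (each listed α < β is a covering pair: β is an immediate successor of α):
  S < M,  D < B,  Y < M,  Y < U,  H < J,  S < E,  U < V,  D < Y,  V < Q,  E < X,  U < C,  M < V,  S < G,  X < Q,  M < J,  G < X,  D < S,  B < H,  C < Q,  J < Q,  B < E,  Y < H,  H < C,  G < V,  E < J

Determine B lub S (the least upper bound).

Common upper bounds of {B, S}: E, J, Q, X.
The least among these is E.

E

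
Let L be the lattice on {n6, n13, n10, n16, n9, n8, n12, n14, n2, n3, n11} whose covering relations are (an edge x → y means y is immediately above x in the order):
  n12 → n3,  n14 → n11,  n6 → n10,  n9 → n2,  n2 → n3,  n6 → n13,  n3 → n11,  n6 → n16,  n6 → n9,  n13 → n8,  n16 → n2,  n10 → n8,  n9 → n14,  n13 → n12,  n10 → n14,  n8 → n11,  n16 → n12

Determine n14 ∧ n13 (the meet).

Common lower bounds of {n14, n13}: n6.
The greatest among these is n6.

n6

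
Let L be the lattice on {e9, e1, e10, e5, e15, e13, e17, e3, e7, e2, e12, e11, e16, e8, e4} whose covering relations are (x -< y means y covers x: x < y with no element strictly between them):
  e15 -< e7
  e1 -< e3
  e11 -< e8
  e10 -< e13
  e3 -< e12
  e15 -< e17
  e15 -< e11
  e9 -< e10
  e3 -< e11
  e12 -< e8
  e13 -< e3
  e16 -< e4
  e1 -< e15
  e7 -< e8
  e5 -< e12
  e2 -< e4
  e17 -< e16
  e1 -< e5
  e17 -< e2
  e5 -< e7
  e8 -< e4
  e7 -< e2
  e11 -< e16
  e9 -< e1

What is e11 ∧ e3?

Common lower bounds of {e11, e3}: e1, e10, e13, e3, e9.
The greatest among these is e3.

e3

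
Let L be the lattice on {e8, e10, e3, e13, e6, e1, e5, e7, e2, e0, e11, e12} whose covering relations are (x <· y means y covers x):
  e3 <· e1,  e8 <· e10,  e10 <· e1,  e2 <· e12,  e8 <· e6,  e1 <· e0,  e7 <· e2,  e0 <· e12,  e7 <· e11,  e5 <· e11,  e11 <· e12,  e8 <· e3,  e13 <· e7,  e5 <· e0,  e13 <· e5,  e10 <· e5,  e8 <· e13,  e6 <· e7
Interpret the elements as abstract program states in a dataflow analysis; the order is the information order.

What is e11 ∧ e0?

Common lower bounds of {e11, e0}: e10, e13, e5, e8.
The greatest among these is e5.

e5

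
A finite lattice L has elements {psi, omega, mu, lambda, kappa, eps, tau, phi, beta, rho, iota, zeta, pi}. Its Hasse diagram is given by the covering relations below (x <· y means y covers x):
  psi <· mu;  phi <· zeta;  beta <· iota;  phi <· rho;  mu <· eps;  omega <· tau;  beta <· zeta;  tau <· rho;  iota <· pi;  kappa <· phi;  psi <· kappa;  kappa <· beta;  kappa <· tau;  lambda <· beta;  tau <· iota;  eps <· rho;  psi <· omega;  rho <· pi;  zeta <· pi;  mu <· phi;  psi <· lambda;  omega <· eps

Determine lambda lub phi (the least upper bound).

zeta

Common upper bounds of {lambda, phi}: pi, zeta.
The least among these is zeta.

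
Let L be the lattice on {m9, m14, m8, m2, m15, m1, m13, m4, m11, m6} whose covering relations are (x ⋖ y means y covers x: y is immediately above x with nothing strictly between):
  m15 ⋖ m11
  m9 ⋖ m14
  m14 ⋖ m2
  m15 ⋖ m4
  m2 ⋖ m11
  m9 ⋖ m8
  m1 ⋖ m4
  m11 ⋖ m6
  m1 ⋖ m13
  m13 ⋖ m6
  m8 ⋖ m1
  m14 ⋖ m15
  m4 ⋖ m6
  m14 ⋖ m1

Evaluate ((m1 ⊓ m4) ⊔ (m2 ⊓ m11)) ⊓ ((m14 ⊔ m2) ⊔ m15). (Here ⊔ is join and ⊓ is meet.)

m1 ∧ m4 = m1
m2 ∧ m11 = m2
m1 ∨ m2 = m6
m14 ∨ m2 = m2
m2 ∨ m15 = m11
m6 ∧ m11 = m11

m11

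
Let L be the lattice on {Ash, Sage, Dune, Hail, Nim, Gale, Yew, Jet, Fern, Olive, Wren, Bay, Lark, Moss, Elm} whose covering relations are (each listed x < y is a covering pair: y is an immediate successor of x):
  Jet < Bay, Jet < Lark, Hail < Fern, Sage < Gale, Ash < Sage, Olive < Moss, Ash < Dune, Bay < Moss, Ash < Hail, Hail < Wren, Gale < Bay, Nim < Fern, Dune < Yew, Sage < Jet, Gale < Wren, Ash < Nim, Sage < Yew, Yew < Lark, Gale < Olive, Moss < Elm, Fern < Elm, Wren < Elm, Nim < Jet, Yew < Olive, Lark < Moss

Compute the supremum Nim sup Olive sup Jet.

Common upper bounds of {Nim, Olive, Jet}: Elm, Moss.
The least among these is Moss.

Moss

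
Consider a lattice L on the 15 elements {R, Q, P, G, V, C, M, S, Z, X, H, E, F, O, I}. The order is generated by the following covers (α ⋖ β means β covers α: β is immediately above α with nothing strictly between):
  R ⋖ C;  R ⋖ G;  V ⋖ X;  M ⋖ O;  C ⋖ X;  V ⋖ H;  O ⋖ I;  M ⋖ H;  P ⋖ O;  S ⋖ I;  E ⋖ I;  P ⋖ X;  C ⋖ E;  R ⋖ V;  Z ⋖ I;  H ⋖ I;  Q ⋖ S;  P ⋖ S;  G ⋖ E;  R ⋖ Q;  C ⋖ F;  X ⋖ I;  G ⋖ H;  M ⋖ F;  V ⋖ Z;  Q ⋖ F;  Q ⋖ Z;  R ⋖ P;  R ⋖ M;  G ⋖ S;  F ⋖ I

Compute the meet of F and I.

Common lower bounds of {F, I}: C, F, M, Q, R.
The greatest among these is F.

F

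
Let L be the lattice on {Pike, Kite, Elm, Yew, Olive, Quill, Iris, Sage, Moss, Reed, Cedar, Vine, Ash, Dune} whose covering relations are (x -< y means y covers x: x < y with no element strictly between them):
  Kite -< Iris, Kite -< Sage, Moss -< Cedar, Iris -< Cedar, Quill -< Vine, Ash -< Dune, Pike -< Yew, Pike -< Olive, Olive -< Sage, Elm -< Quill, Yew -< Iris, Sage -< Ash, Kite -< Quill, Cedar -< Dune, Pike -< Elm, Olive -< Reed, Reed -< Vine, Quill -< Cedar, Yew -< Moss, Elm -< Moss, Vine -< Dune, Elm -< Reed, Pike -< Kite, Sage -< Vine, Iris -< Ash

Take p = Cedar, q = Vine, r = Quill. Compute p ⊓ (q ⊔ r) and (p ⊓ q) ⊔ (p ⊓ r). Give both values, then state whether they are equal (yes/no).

Quill; Quill; yes

q ⊔ r = Vine, so p ⊓ (q ⊔ r) = Cedar ⊓ Vine = Quill.
p ⊓ q = Quill and p ⊓ r = Quill, so (p ⊓ q) ⊔ (p ⊓ r) = Quill ⊔ Quill = Quill.
Equal: yes.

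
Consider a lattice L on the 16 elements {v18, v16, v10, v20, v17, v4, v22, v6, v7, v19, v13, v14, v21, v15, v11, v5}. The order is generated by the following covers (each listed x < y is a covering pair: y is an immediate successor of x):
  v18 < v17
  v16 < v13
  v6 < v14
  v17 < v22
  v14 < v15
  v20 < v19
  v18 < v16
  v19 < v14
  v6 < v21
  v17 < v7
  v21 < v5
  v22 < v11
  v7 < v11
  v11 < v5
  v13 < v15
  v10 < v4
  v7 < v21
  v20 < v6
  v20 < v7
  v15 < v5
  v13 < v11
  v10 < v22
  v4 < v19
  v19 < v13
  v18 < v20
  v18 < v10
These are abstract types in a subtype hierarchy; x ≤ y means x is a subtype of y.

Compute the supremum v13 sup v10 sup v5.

v5

Common upper bounds of {v13, v10, v5}: v5.
The least among these is v5.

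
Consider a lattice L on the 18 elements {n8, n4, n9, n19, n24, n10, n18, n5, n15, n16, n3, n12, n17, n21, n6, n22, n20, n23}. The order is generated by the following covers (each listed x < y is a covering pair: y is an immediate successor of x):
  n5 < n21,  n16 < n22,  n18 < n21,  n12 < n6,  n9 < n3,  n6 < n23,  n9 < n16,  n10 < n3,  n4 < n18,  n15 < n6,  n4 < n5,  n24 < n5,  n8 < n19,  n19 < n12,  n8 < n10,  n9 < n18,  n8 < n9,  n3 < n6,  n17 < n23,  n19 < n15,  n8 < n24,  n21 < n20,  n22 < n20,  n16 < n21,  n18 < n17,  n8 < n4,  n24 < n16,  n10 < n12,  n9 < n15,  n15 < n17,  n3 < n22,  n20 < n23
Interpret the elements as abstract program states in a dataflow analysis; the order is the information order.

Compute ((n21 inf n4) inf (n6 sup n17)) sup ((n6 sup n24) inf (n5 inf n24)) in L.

n5

n21 ∧ n4 = n4
n6 ∨ n17 = n23
n4 ∧ n23 = n4
n6 ∨ n24 = n23
n5 ∧ n24 = n24
n23 ∧ n24 = n24
n4 ∨ n24 = n5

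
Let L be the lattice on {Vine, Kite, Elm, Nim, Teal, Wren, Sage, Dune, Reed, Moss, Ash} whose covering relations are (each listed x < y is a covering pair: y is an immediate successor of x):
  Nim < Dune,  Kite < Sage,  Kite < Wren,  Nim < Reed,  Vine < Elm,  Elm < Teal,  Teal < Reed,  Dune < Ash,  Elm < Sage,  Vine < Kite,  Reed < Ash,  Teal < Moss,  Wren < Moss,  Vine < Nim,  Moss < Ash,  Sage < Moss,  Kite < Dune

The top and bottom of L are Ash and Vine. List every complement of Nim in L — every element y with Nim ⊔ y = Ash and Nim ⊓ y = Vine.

Need y with Nim ∨ y = Ash and Nim ∧ y = Vine.
Checking each element gives: Moss, Sage, Wren.

Moss, Sage, Wren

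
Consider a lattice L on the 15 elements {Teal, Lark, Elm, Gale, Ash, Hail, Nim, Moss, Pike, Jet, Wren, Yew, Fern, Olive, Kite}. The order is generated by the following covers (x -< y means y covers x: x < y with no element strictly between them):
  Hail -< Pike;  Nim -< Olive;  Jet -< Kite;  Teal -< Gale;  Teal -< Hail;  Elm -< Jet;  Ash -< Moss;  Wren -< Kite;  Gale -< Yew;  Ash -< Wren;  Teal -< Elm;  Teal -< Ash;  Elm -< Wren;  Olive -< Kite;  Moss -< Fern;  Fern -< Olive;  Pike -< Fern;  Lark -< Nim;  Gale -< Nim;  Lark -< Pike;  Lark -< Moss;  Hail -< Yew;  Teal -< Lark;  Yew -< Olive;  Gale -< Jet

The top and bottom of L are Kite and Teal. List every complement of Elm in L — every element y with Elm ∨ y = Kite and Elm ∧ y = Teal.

Fern, Hail, Lark, Moss, Nim, Olive, Pike, Yew

Need y with Elm ∨ y = Kite and Elm ∧ y = Teal.
Checking each element gives: Fern, Hail, Lark, Moss, Nim, Olive, Pike, Yew.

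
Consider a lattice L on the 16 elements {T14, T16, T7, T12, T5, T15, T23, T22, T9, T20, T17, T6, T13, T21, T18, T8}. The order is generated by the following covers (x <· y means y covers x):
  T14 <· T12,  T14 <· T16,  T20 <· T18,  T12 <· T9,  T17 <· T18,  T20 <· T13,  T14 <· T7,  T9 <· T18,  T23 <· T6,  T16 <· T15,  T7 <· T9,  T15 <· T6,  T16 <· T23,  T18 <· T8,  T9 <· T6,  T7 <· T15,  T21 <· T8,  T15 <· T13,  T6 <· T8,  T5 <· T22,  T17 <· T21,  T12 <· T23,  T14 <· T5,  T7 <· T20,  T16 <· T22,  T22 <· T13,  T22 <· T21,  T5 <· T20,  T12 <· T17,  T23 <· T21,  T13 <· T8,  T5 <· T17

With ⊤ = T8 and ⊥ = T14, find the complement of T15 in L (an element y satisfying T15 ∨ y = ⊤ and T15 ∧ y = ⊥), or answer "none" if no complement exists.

T17

Need y with T15 ∨ y = T8 and T15 ∧ y = T14.
Checking each element gives: T17.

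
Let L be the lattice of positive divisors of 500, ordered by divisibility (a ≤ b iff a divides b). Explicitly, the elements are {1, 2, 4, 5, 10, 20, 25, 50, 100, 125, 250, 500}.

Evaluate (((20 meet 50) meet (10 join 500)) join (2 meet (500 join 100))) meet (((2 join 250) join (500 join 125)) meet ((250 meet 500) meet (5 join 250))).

20 ∧ 50 = 10
10 ∨ 500 = 500
10 ∧ 500 = 10
500 ∨ 100 = 500
2 ∧ 500 = 2
10 ∨ 2 = 10
2 ∨ 250 = 250
500 ∨ 125 = 500
250 ∨ 500 = 500
250 ∧ 500 = 250
5 ∨ 250 = 250
250 ∧ 250 = 250
500 ∧ 250 = 250
10 ∧ 250 = 10

10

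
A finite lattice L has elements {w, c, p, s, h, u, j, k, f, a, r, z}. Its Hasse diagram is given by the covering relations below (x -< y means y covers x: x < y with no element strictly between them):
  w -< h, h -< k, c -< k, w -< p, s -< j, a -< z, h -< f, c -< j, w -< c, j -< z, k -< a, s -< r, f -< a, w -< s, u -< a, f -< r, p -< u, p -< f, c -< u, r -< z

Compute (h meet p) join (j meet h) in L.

h ∧ p = w
j ∧ h = w
w ∨ w = w

w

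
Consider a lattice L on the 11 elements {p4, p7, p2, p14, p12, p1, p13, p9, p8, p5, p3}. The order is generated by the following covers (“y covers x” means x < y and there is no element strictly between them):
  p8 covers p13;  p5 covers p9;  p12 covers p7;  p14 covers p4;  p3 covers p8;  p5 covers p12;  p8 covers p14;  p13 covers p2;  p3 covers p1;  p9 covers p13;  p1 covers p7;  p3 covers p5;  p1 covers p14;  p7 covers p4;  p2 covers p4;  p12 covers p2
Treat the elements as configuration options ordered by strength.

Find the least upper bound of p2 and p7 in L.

p12

Common upper bounds of {p2, p7}: p12, p3, p5.
The least among these is p12.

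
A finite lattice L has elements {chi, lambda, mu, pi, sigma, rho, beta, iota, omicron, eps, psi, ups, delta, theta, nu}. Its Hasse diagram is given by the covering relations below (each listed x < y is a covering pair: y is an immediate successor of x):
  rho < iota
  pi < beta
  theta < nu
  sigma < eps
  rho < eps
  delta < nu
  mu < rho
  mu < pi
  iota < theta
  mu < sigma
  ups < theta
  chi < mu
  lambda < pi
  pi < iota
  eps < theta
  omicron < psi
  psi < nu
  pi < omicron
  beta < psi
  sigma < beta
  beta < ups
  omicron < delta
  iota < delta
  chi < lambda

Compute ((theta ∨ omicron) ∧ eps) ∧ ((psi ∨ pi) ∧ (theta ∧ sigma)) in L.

theta ∨ omicron = nu
nu ∧ eps = eps
psi ∨ pi = psi
theta ∧ sigma = sigma
psi ∧ sigma = sigma
eps ∧ sigma = sigma

sigma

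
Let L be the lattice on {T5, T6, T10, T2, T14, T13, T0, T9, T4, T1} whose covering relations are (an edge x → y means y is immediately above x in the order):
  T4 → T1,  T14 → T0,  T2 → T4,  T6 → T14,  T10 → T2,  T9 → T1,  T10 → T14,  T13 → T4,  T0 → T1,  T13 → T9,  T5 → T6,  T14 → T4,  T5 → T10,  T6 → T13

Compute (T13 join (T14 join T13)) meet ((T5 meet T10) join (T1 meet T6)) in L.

T6

T14 ∨ T13 = T4
T13 ∨ T4 = T4
T5 ∧ T10 = T5
T1 ∧ T6 = T6
T5 ∨ T6 = T6
T4 ∧ T6 = T6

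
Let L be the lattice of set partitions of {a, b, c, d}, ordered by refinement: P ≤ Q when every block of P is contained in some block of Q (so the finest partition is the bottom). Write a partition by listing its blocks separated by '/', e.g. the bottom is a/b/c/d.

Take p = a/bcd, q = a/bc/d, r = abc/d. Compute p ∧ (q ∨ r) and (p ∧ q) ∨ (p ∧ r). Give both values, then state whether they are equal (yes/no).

a/bc/d; a/bc/d; yes

q ∨ r = abc/d, so p ∧ (q ∨ r) = a/bcd ∧ abc/d = a/bc/d.
p ∧ q = a/bc/d and p ∧ r = a/bc/d, so (p ∧ q) ∨ (p ∧ r) = a/bc/d ∨ a/bc/d = a/bc/d.
Equal: yes.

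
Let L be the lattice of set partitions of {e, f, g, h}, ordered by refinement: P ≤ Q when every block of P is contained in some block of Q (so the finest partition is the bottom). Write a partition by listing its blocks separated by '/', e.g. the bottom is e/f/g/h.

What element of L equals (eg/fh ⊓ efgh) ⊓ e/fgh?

e/fh/g

eg/fh ∧ efgh = eg/fh
eg/fh ∧ e/fgh = e/fh/g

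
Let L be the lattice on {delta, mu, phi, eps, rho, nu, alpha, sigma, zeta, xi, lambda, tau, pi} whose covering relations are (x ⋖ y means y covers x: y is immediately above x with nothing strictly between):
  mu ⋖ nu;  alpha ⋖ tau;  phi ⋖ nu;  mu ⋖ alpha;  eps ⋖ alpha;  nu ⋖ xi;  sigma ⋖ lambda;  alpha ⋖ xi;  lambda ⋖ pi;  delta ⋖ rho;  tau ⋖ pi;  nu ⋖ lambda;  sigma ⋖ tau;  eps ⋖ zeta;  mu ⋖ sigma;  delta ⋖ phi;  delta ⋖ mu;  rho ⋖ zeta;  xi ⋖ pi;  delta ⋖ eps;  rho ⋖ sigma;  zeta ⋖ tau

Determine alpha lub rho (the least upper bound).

Common upper bounds of {alpha, rho}: pi, tau.
The least among these is tau.

tau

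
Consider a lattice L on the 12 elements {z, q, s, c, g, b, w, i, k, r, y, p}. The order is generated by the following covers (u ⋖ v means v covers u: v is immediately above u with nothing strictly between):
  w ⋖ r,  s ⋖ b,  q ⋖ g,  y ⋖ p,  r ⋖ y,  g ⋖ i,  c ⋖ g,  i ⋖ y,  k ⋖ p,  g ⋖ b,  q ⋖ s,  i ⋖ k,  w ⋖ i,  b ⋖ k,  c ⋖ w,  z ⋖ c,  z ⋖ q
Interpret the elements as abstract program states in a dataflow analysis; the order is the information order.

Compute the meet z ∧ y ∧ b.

z

Common lower bounds of {z, y, b}: z.
The greatest among these is z.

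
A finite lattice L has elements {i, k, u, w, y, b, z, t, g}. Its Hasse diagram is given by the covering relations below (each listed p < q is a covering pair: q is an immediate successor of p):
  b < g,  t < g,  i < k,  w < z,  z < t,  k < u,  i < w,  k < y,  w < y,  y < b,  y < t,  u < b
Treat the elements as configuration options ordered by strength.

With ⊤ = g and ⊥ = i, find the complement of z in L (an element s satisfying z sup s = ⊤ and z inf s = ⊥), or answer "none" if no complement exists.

Need s with z ∨ s = g and z ∧ s = i.
Checking each element gives: u.

u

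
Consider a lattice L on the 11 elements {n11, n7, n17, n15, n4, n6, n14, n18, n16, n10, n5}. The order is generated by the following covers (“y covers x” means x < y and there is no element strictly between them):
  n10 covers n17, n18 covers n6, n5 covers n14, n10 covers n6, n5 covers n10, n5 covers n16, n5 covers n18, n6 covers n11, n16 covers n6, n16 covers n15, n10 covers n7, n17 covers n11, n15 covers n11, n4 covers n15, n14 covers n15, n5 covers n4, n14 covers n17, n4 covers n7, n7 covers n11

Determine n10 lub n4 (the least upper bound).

n5

Common upper bounds of {n10, n4}: n5.
The least among these is n5.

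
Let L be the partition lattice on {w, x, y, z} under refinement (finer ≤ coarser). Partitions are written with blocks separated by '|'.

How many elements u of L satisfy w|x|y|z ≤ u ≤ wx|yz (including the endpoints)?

The interval [w|x|y|z, wx|yz] = {wx|yz, wx|y|z, w|x|yz, w|x|y|z}, which has 4 elements.

4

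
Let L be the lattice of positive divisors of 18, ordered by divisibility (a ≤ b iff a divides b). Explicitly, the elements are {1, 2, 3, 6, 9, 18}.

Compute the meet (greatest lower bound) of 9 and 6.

Common lower bounds of {9, 6}: 1, 3.
The greatest among these is 3.

3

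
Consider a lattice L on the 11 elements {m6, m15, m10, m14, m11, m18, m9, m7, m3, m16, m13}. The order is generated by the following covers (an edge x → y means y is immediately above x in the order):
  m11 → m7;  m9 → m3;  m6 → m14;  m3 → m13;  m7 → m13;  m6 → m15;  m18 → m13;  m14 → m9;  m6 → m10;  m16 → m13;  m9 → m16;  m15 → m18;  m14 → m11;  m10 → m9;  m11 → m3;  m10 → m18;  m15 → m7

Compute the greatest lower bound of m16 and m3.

m9

Common lower bounds of {m16, m3}: m10, m14, m6, m9.
The greatest among these is m9.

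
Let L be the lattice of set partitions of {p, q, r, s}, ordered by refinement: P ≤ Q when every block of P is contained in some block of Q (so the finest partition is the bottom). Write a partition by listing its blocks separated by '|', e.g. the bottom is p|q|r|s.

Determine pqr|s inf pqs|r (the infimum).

The meet (common refinement) of pqr|s and pqs|r intersects blocks pairwise, giving pq|r|s.

pq|r|s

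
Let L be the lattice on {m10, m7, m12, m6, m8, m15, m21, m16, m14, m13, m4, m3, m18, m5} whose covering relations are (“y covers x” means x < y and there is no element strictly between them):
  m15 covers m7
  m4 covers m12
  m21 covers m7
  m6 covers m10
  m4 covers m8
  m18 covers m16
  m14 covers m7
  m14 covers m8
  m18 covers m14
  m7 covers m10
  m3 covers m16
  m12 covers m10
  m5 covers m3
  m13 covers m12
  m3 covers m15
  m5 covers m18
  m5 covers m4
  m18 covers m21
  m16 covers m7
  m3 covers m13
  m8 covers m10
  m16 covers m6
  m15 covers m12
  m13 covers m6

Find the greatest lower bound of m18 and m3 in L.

m16

Common lower bounds of {m18, m3}: m10, m16, m6, m7.
The greatest among these is m16.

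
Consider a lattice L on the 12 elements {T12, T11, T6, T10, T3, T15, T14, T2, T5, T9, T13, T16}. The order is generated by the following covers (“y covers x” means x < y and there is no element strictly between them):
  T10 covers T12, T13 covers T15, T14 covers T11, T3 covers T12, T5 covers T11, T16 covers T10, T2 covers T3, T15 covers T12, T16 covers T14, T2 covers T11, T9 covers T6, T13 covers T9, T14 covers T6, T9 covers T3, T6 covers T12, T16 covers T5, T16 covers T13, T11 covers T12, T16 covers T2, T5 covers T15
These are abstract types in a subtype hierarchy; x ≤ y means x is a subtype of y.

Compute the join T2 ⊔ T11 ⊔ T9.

T16

Common upper bounds of {T2, T11, T9}: T16.
The least among these is T16.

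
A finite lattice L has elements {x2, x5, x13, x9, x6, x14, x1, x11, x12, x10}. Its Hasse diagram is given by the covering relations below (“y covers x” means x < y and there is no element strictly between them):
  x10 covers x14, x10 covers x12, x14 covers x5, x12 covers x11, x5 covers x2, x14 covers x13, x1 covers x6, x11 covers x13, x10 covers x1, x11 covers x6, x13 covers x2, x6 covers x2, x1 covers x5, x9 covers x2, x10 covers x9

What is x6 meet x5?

Common lower bounds of {x6, x5}: x2.
The greatest among these is x2.

x2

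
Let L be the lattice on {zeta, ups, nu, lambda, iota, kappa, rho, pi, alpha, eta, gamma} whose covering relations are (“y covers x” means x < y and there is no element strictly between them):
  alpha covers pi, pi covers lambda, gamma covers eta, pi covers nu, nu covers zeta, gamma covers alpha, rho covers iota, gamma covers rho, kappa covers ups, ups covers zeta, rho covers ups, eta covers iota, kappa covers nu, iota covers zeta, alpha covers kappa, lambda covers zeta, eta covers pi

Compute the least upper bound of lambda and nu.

pi

Common upper bounds of {lambda, nu}: alpha, eta, gamma, pi.
The least among these is pi.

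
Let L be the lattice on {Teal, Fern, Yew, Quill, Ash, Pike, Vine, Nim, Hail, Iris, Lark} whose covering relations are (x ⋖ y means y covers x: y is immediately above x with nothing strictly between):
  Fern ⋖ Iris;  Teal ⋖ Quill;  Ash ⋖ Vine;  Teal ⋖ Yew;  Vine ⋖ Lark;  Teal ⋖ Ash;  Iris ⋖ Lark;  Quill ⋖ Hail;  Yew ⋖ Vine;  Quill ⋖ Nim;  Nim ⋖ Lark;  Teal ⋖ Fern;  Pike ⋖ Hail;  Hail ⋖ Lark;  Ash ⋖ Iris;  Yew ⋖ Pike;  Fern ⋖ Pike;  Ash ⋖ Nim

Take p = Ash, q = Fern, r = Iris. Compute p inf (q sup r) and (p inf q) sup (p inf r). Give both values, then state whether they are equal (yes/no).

Ash; Ash; yes

q sup r = Iris, so p inf (q sup r) = Ash inf Iris = Ash.
p inf q = Teal and p inf r = Ash, so (p inf q) sup (p inf r) = Teal sup Ash = Ash.
Equal: yes.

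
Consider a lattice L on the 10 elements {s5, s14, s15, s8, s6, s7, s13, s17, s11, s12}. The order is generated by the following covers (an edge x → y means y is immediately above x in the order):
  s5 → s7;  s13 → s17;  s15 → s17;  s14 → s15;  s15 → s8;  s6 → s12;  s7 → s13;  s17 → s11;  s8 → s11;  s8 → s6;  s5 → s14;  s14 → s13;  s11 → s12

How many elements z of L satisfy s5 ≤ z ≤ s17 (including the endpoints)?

6

The interval [s5, s17] = {s13, s14, s15, s17, s5, s7}, which has 6 elements.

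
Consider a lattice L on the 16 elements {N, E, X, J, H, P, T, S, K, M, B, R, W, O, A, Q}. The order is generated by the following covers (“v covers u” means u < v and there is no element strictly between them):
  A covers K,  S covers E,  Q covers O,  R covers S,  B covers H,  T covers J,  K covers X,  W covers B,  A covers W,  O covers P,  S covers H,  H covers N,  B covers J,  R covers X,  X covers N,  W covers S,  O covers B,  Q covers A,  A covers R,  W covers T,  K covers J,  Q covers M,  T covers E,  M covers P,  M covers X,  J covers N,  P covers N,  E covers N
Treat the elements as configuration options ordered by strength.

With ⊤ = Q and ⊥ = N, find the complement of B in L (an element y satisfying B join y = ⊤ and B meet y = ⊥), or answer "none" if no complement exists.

M

Need y with B ∨ y = Q and B ∧ y = N.
Checking each element gives: M.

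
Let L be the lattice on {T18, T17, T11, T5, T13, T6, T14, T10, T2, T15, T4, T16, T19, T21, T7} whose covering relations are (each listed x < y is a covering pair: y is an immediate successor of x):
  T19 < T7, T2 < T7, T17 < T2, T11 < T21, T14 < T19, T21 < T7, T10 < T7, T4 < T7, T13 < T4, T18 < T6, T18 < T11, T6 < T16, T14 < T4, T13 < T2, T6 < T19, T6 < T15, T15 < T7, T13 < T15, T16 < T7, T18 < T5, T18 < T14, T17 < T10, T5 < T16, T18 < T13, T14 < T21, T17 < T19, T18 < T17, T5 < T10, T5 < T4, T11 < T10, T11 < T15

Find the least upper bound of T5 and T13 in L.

T4

Common upper bounds of {T5, T13}: T4, T7.
The least among these is T4.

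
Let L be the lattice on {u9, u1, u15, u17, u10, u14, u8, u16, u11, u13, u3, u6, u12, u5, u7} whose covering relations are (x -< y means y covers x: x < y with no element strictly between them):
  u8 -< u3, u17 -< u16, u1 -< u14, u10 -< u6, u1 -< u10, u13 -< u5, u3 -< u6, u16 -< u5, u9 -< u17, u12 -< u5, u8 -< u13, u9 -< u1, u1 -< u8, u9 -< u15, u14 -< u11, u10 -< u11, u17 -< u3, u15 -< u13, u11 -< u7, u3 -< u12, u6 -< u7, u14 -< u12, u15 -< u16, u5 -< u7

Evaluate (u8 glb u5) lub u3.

u8 ∧ u5 = u8
u8 ∨ u3 = u3

u3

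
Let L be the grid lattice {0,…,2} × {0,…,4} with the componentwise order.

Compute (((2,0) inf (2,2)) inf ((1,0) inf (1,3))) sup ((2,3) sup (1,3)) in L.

(2,3)

(2,0) ∧ (2,2) = (2,0)
(1,0) ∧ (1,3) = (1,0)
(2,0) ∧ (1,0) = (1,0)
(2,3) ∨ (1,3) = (2,3)
(1,0) ∨ (2,3) = (2,3)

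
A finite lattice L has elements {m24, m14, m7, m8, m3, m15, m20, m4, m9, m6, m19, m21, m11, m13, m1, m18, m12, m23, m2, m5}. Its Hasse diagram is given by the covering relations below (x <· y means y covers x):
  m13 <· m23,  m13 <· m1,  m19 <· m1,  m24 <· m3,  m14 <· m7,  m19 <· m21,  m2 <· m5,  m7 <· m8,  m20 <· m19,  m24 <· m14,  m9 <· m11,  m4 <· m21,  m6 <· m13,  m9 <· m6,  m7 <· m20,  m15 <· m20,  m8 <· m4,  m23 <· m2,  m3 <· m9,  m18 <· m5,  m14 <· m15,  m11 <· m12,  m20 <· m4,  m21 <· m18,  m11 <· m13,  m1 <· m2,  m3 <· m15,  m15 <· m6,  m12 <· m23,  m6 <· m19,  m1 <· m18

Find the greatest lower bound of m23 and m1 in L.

m13

Common lower bounds of {m23, m1}: m11, m13, m14, m15, m24, m3, m6, m9.
The greatest among these is m13.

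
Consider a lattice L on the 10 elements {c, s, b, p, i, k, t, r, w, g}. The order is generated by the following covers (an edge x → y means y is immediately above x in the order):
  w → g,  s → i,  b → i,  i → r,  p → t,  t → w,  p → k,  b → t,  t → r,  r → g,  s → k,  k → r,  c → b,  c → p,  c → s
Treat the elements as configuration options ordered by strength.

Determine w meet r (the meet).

Common lower bounds of {w, r}: b, c, p, t.
The greatest among these is t.

t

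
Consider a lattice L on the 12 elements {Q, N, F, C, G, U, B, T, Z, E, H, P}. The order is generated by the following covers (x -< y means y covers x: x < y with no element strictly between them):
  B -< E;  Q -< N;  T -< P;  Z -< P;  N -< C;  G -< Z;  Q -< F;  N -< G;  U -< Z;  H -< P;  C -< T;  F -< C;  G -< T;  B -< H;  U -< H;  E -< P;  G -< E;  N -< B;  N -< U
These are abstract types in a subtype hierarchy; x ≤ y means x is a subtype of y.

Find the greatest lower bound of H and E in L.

B

Common lower bounds of {H, E}: B, N, Q.
The greatest among these is B.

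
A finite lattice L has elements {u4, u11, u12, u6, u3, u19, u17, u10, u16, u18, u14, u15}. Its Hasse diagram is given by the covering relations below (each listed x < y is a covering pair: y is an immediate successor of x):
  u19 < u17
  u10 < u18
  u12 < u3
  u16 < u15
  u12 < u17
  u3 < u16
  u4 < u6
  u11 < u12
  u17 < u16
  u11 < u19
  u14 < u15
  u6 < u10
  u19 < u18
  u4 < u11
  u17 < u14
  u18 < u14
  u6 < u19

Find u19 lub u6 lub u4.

u19

Common upper bounds of {u19, u6, u4}: u14, u15, u16, u17, u18, u19.
The least among these is u19.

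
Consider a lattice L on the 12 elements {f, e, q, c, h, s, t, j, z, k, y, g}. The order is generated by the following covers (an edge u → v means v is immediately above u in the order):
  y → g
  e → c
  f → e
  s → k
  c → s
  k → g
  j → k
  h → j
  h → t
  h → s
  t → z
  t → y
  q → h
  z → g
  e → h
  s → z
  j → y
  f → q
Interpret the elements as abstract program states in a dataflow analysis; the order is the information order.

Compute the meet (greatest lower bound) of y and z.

Common lower bounds of {y, z}: e, f, h, q, t.
The greatest among these is t.

t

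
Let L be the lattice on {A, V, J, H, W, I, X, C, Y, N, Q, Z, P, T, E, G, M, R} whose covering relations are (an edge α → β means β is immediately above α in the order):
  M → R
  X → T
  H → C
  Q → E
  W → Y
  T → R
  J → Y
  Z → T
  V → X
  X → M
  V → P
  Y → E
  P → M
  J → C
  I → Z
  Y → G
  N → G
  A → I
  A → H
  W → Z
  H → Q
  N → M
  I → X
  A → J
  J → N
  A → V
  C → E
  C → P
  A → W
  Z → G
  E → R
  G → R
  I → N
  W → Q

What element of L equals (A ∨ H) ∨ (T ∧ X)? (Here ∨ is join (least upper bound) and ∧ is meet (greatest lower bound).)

M

A ∨ H = H
T ∧ X = X
H ∨ X = M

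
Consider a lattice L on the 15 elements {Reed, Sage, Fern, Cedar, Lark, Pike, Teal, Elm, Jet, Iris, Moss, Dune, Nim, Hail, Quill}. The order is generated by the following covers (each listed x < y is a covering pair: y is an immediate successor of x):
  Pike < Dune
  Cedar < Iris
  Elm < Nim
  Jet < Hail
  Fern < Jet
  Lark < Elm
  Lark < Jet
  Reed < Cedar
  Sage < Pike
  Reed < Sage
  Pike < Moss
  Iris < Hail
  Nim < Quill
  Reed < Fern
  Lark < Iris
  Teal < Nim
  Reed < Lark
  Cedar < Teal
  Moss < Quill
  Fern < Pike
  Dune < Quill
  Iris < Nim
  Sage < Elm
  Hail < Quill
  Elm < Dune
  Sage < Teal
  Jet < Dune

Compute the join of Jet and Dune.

Common upper bounds of {Jet, Dune}: Dune, Quill.
The least among these is Dune.

Dune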